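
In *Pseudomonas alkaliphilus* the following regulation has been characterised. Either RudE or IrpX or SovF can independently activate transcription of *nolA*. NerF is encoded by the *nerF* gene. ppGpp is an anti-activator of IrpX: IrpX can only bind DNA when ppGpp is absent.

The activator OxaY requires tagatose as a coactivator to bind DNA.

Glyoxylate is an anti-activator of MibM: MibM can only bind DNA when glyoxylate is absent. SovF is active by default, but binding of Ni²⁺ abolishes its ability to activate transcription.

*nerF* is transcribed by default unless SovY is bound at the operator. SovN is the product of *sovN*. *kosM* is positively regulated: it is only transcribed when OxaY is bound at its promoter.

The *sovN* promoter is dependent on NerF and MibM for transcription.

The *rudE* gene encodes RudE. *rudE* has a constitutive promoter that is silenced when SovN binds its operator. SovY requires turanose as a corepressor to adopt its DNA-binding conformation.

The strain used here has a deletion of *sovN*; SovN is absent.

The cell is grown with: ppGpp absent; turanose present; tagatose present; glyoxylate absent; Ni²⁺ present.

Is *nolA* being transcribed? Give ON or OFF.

ON

SovN is non-functional in this strain, so it has no effect.
With no repressor bound, *rudE* is transcribed.
So RudE is produced and active.
ppGpp is absent, so IrpX is active.
Ni²⁺ is present, so SovF is inactive.
Activator RudE is present, so *nolA* is transcribed.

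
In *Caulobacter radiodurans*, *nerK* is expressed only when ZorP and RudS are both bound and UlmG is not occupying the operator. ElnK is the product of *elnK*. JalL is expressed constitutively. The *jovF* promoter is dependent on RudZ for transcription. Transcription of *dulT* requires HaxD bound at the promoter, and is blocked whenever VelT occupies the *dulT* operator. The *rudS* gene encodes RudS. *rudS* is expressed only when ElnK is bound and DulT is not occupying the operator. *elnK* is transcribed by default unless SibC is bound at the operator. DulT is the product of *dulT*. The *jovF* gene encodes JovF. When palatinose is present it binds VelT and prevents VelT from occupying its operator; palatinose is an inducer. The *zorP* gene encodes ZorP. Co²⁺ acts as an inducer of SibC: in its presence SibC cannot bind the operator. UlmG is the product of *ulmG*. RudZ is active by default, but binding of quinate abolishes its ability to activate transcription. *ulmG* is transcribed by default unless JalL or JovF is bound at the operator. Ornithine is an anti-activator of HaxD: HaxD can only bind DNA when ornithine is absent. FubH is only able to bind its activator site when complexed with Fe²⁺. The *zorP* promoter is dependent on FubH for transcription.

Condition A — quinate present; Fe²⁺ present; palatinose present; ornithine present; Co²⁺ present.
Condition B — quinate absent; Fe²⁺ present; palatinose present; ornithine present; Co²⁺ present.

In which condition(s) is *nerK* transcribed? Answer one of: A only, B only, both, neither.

Condition A:
JalL is produced constitutively and is active.
Quinate is present, so RudZ is inactive.
Required activator RudZ is absent, so *jovF* is not transcribed.
So JovF is not produced.
With repressor JalL bound, *ulmG* is not transcribed.
So UlmG is not produced.
Fe²⁺ is present, so FubH is active.
No repressor is bound and FubH is active, so *zorP* is transcribed.
So ZorP is produced and active.
Palatinose is present, so VelT is inactive.
Ornithine is present, so HaxD is inactive.
Required activator HaxD is absent, so *dulT* is not transcribed.
So DulT is not produced.
Co²⁺ is present, so SibC is inactive.
With no repressor bound, *elnK* is transcribed.
So ElnK is produced and active.
No repressor is bound and ElnK is active, so *rudS* is transcribed.
So RudS is produced and active.
No repressor is bound and ZorP and RudS are active, so *nerK* is transcribed.
→ *nerK* is ON in A.
Condition B:
JalL is produced constitutively and is active.
Quinate is absent, so RudZ is active.
No repressor is bound and RudZ is active, so *jovF* is transcribed.
So JovF is produced and active.
With repressor JalL bound, *ulmG* is not transcribed.
So UlmG is not produced.
Fe²⁺ is present, so FubH is active.
No repressor is bound and FubH is active, so *zorP* is transcribed.
So ZorP is produced and active.
Palatinose is present, so VelT is inactive.
Ornithine is present, so HaxD is inactive.
Required activator HaxD is absent, so *dulT* is not transcribed.
So DulT is not produced.
Co²⁺ is present, so SibC is inactive.
With no repressor bound, *elnK* is transcribed.
So ElnK is produced and active.
No repressor is bound and ElnK is active, so *rudS* is transcribed.
So RudS is produced and active.
No repressor is bound and ZorP and RudS are active, so *nerK* is transcribed.
→ *nerK* is ON in B.

both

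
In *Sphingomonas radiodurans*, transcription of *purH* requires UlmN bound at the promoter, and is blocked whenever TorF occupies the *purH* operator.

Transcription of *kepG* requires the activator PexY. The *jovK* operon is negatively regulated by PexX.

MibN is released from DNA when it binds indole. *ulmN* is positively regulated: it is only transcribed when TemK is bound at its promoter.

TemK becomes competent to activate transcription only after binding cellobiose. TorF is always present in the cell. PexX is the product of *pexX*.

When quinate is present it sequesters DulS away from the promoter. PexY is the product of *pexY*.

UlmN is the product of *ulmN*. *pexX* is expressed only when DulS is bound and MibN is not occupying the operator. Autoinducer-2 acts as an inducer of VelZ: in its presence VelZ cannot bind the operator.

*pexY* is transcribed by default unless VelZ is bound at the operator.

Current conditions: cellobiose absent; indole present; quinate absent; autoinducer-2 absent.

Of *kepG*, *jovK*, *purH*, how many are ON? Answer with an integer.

0

Autoinducer-2 is absent, so VelZ is active.
With repressor VelZ bound, *pexY* is not transcribed.
So PexY is not produced.
Required activator PexY is absent, so *kepG* is not transcribed.
→ *kepG* is OFF.
Indole is present, so MibN is inactive.
Quinate is absent, so DulS is active.
No repressor is bound and DulS is active, so *pexX* is transcribed.
So PexX is produced and active.
With repressor PexX bound, *jovK* is not transcribed.
→ *jovK* is OFF.
Cellobiose is absent, so TemK is inactive.
Required activator TemK is absent, so *ulmN* is not transcribed.
So UlmN is not produced.
TorF is produced constitutively and is active.
With repressor TorF bound, *purH* is not transcribed.
→ *purH* is OFF.
0 of the 3 genes are transcribed.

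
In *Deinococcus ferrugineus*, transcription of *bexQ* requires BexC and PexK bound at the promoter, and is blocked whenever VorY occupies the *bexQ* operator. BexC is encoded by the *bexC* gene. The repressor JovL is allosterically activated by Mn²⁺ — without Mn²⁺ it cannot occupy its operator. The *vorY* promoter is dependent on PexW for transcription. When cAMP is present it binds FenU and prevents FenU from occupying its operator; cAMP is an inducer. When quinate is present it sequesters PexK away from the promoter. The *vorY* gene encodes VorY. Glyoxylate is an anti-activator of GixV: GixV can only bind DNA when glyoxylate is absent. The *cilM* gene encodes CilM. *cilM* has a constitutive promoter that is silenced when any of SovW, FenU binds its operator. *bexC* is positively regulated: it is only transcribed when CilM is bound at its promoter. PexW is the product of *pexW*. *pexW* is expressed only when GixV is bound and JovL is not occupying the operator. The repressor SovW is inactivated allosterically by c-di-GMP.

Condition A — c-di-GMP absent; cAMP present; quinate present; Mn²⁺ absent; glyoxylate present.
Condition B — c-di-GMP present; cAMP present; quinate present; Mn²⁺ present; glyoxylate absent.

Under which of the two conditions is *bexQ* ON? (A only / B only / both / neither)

Condition A:
c-di-GMP is absent, so SovW is active.
cAMP is present, so FenU is inactive.
With repressor SovW bound, *cilM* is not transcribed.
So CilM is not produced.
Required activator CilM is absent, so *bexC* is not transcribed.
So BexC is not produced.
Quinate is present, so PexK is inactive.
Mn²⁺ is absent, so JovL is inactive.
Glyoxylate is present, so GixV is inactive.
Required activator GixV is absent, so *pexW* is not transcribed.
So PexW is not produced.
Required activator PexW is absent, so *vorY* is not transcribed.
So VorY is not produced.
Required activator BexC is absent, so *bexQ* is not transcribed.
→ *bexQ* is OFF in A.
Condition B:
c-di-GMP is present, so SovW is inactive.
cAMP is present, so FenU is inactive.
With no repressor bound, *cilM* is transcribed.
So CilM is produced and active.
No repressor is bound and CilM is active, so *bexC* is transcribed.
So BexC is produced and active.
Quinate is present, so PexK is inactive.
Mn²⁺ is present, so JovL is active.
Glyoxylate is absent, so GixV is active.
With repressor JovL bound, *pexW* is not transcribed.
So PexW is not produced.
Required activator PexW is absent, so *vorY* is not transcribed.
So VorY is not produced.
Required activator PexK is absent, so *bexQ* is not transcribed.
→ *bexQ* is OFF in B.

neither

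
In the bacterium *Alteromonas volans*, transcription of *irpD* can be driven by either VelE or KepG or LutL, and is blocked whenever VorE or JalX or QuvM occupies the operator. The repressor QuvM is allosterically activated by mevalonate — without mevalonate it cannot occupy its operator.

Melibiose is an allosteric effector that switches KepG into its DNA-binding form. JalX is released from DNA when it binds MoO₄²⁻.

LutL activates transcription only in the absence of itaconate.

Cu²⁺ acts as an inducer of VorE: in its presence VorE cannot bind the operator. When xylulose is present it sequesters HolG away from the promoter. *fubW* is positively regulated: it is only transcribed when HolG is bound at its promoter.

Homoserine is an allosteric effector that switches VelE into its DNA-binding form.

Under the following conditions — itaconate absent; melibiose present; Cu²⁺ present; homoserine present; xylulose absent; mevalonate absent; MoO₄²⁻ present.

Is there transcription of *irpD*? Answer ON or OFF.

Homoserine is present, so VelE is active.
Melibiose is present, so KepG is active.
Itaconate is absent, so LutL is active.
Cu²⁺ is present, so VorE is inactive.
MoO₄²⁻ is present, so JalX is inactive.
Mevalonate is absent, so QuvM is inactive.
Activator VelE is present, so *irpD* is transcribed.

ON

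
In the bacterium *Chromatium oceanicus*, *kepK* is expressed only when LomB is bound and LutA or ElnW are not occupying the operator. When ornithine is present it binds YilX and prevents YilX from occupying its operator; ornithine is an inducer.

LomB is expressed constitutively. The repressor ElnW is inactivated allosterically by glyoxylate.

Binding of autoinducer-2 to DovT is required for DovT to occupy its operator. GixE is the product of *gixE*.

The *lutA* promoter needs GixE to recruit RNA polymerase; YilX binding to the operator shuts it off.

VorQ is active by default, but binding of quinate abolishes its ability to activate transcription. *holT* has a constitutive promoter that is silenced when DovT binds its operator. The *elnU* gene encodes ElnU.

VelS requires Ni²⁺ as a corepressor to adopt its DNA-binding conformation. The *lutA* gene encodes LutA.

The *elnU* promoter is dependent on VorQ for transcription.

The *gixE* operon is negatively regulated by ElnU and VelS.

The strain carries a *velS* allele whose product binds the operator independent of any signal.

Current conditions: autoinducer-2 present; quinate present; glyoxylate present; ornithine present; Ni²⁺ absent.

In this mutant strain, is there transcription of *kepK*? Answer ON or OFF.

ON

Quinate is present, so VorQ is inactive.
Required activator VorQ is absent, so *elnU* is not transcribed.
So ElnU is not produced.
VelS is constitutively active in this strain.
With repressor VelS bound, *gixE* is not transcribed.
So GixE is not produced.
Ornithine is present, so YilX is inactive.
Required activator GixE is absent, so *lutA* is not transcribed.
So LutA is not produced.
Glyoxylate is present, so ElnW is inactive.
LomB is produced constitutively and is active.
No repressor is bound and LomB is active, so *kepK* is transcribed.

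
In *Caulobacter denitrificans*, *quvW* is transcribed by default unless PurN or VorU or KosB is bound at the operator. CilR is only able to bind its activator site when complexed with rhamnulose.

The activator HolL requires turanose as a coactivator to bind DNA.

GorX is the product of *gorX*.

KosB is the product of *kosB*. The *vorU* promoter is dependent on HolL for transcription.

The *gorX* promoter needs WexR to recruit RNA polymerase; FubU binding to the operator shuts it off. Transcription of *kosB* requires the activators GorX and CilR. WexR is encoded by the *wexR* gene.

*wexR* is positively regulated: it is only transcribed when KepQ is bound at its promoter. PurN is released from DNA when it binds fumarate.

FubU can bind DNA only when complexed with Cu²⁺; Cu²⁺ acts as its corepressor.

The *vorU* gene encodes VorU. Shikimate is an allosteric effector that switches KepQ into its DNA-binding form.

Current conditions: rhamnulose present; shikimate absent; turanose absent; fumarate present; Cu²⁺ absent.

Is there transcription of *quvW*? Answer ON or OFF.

ON

Fumarate is present, so PurN is inactive.
Turanose is absent, so HolL is inactive.
Required activator HolL is absent, so *vorU* is not transcribed.
So VorU is not produced.
Shikimate is absent, so KepQ is inactive.
Required activator KepQ is absent, so *wexR* is not transcribed.
So WexR is not produced.
Cu²⁺ is absent, so FubU is inactive.
Required activator WexR is absent, so *gorX* is not transcribed.
So GorX is not produced.
Rhamnulose is present, so CilR is active.
Required activator GorX is absent, so *kosB* is not transcribed.
So KosB is not produced.
With no repressor bound, *quvW* is transcribed.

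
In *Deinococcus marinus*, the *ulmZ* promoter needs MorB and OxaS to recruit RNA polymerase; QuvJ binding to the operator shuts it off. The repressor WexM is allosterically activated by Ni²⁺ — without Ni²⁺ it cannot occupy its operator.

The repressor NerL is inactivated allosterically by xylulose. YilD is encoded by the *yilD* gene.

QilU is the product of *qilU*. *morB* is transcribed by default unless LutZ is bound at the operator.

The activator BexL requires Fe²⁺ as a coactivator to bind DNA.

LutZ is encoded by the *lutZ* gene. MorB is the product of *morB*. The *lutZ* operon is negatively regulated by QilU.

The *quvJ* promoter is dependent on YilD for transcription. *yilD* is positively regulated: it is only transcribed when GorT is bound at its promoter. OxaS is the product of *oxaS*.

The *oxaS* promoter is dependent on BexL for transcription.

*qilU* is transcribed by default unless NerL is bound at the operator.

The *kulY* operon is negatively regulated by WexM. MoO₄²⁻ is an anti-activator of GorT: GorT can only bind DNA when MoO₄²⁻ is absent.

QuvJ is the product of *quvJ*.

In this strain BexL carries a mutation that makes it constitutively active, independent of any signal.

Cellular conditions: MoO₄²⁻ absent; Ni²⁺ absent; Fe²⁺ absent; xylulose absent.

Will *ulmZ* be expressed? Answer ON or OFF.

OFF

Xylulose is absent, so NerL is active.
With repressor NerL bound, *qilU* is not transcribed.
So QilU is not produced.
With no repressor bound, *lutZ* is transcribed.
So LutZ is produced and active.
With repressor LutZ bound, *morB* is not transcribed.
So MorB is not produced.
MoO₄²⁻ is absent, so GorT is active.
No repressor is bound and GorT is active, so *yilD* is transcribed.
So YilD is produced and active.
No repressor is bound and YilD is active, so *quvJ* is transcribed.
So QuvJ is produced and active.
BexL is constitutively active in this strain.
No repressor is bound and BexL is active, so *oxaS* is transcribed.
So OxaS is produced and active.
With repressor QuvJ bound, *ulmZ* is not transcribed.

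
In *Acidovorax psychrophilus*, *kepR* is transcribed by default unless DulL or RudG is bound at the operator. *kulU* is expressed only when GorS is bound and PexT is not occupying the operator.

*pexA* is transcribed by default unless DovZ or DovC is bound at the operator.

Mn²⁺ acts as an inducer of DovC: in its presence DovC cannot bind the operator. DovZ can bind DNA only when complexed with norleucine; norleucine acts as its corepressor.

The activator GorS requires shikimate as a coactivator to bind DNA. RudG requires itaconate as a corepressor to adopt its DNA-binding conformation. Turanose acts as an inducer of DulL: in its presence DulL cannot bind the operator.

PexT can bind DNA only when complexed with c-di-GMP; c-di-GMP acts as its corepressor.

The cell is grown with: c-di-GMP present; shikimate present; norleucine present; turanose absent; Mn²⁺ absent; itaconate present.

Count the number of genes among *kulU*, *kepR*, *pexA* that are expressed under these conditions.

c-di-GMP is present, so PexT is active.
Shikimate is present, so GorS is active.
With repressor PexT bound, *kulU* is not transcribed.
→ *kulU* is OFF.
Turanose is absent, so DulL is active.
Itaconate is present, so RudG is active.
With repressor DulL bound, *kepR* is not transcribed.
→ *kepR* is OFF.
Norleucine is present, so DovZ is active.
Mn²⁺ is absent, so DovC is active.
With repressor DovZ bound, *pexA* is not transcribed.
→ *pexA* is OFF.
0 of the 3 genes are transcribed.

0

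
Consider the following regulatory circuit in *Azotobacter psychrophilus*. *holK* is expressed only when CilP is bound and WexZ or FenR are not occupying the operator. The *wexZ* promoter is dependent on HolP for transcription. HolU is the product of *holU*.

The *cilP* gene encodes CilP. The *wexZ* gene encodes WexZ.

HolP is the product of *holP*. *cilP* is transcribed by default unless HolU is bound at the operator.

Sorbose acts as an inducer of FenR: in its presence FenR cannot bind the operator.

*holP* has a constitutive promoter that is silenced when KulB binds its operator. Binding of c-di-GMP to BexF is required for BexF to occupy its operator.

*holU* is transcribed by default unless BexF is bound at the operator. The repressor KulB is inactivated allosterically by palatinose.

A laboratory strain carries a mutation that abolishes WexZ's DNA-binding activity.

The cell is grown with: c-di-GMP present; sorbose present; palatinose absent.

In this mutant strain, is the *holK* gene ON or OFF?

WexZ is non-functional in this strain, so it has no effect.
Sorbose is present, so FenR is inactive.
c-di-GMP is present, so BexF is active.
With repressor BexF bound, *holU* is not transcribed.
So HolU is not produced.
With no repressor bound, *cilP* is transcribed.
So CilP is produced and active.
No repressor is bound and CilP is active, so *holK* is transcribed.

ON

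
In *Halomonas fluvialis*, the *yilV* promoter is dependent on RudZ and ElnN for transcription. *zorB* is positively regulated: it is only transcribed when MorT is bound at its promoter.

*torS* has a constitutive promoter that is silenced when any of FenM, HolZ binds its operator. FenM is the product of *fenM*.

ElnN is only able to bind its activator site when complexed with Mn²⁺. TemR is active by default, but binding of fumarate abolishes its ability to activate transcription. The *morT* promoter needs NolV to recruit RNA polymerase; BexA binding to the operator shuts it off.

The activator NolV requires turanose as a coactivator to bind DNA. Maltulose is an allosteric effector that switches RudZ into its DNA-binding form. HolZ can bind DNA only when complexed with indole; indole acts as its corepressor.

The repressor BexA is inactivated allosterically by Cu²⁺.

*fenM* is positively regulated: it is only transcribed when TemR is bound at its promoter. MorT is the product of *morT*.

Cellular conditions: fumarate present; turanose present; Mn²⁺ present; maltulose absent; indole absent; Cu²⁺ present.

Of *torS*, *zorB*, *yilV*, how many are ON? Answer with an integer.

Fumarate is present, so TemR is inactive.
Required activator TemR is absent, so *fenM* is not transcribed.
So FenM is not produced.
Indole is absent, so HolZ is inactive.
With no repressor bound, *torS* is transcribed.
→ *torS* is ON.
Cu²⁺ is present, so BexA is inactive.
Turanose is present, so NolV is active.
No repressor is bound and NolV is active, so *morT* is transcribed.
So MorT is produced and active.
No repressor is bound and MorT is active, so *zorB* is transcribed.
→ *zorB* is ON.
Maltulose is absent, so RudZ is inactive.
Mn²⁺ is present, so ElnN is active.
Required activator RudZ is absent, so *yilV* is not transcribed.
→ *yilV* is OFF.
2 of the 3 genes are transcribed.

2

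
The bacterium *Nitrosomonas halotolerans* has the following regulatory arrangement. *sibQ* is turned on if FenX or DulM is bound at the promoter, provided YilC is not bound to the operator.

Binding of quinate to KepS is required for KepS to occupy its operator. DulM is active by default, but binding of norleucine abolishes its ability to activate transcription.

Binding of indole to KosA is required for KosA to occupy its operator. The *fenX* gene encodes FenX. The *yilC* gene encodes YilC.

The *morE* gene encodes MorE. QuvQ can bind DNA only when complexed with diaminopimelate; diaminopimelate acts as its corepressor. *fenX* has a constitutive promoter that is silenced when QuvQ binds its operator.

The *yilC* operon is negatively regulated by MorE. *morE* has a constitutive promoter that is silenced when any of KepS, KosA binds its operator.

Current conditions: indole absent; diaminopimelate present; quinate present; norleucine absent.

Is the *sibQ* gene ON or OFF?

Diaminopimelate is present, so QuvQ is active.
With repressor QuvQ bound, *fenX* is not transcribed.
So FenX is not produced.
Quinate is present, so KepS is active.
Indole is absent, so KosA is inactive.
With repressor KepS bound, *morE* is not transcribed.
So MorE is not produced.
With no repressor bound, *yilC* is transcribed.
So YilC is produced and active.
Norleucine is absent, so DulM is active.
With repressor YilC bound, *sibQ* is not transcribed.

OFF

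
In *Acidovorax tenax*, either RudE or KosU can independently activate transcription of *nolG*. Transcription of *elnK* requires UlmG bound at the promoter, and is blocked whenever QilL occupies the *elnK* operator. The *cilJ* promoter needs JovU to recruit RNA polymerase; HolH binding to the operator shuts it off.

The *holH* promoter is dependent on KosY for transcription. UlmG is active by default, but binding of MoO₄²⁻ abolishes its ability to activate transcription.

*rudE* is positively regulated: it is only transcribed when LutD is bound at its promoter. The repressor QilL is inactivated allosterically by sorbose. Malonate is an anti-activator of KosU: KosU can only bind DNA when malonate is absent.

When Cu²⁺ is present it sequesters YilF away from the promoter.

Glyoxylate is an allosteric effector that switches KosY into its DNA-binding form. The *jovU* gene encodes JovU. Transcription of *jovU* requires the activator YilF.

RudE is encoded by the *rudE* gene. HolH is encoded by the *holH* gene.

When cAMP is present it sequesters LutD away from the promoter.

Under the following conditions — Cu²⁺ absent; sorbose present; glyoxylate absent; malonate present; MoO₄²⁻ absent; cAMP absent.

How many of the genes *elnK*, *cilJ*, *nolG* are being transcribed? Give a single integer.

3

MoO₄²⁻ is absent, so UlmG is active.
Sorbose is present, so QilL is inactive.
No repressor is bound and UlmG is active, so *elnK* is transcribed.
→ *elnK* is ON.
Glyoxylate is absent, so KosY is inactive.
Required activator KosY is absent, so *holH* is not transcribed.
So HolH is not produced.
Cu²⁺ is absent, so YilF is active.
No repressor is bound and YilF is active, so *jovU* is transcribed.
So JovU is produced and active.
No repressor is bound and JovU is active, so *cilJ* is transcribed.
→ *cilJ* is ON.
cAMP is absent, so LutD is active.
No repressor is bound and LutD is active, so *rudE* is transcribed.
So RudE is produced and active.
Malonate is present, so KosU is inactive.
Activator RudE is present, so *nolG* is transcribed.
→ *nolG* is ON.
3 of the 3 genes are transcribed.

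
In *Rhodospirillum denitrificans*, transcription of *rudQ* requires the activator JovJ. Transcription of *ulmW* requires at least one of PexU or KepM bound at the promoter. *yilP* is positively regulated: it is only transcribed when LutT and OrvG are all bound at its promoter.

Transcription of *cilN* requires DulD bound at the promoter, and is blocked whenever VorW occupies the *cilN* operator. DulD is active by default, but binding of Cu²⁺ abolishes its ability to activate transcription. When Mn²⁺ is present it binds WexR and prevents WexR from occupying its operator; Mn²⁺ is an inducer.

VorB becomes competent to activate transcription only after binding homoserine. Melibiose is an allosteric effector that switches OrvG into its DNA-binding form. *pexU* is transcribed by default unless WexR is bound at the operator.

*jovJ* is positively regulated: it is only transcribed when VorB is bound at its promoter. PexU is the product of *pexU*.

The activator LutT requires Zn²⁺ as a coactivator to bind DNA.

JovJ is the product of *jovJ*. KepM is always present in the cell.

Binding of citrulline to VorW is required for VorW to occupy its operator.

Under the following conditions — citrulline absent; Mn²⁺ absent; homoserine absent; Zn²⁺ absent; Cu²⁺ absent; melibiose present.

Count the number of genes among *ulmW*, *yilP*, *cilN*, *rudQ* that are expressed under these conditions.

Mn²⁺ is absent, so WexR is active.
With repressor WexR bound, *pexU* is not transcribed.
So PexU is not produced.
KepM is produced constitutively and is active.
Activator KepM is present, so *ulmW* is transcribed.
→ *ulmW* is ON.
Zn²⁺ is absent, so LutT is inactive.
Melibiose is present, so OrvG is active.
Required activator LutT is absent, so *yilP* is not transcribed.
→ *yilP* is OFF.
Citrulline is absent, so VorW is inactive.
Cu²⁺ is absent, so DulD is active.
No repressor is bound and DulD is active, so *cilN* is transcribed.
→ *cilN* is ON.
Homoserine is absent, so VorB is inactive.
Required activator VorB is absent, so *jovJ* is not transcribed.
So JovJ is not produced.
Required activator JovJ is absent, so *rudQ* is not transcribed.
→ *rudQ* is OFF.
2 of the 4 genes are transcribed.

2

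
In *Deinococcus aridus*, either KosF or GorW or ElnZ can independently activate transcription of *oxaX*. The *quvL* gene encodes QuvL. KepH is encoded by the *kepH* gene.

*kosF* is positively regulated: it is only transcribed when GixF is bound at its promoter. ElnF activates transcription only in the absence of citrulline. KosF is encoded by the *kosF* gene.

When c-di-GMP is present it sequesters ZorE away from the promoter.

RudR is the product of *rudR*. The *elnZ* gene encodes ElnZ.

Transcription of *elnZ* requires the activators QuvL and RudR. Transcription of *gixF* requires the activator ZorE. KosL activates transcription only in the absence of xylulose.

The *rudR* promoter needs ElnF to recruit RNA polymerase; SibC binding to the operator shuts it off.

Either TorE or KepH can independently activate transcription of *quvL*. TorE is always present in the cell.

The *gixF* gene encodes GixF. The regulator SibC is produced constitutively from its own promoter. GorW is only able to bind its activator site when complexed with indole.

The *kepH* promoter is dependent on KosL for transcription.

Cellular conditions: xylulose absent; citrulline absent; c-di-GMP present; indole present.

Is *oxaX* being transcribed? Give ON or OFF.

c-di-GMP is present, so ZorE is inactive.
Required activator ZorE is absent, so *gixF* is not transcribed.
So GixF is not produced.
Required activator GixF is absent, so *kosF* is not transcribed.
So KosF is not produced.
Indole is present, so GorW is active.
TorE is produced constitutively and is active.
Xylulose is absent, so KosL is active.
No repressor is bound and KosL is active, so *kepH* is transcribed.
So KepH is produced and active.
Activator TorE is present, so *quvL* is transcribed.
So QuvL is produced and active.
SibC is produced constitutively and is active.
Citrulline is absent, so ElnF is active.
With repressor SibC bound, *rudR* is not transcribed.
So RudR is not produced.
Required activator RudR is absent, so *elnZ* is not transcribed.
So ElnZ is not produced.
Activator GorW is present, so *oxaX* is transcribed.

ON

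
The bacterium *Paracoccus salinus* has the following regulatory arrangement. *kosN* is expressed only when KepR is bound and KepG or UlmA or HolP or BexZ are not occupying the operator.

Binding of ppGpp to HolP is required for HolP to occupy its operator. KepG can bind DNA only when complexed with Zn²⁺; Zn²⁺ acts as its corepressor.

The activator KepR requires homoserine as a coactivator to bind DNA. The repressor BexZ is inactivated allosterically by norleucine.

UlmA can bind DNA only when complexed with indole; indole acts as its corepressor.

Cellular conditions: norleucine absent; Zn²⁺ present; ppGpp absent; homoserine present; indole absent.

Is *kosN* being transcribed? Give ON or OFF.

OFF

Homoserine is present, so KepR is active.
Zn²⁺ is present, so KepG is active.
Indole is absent, so UlmA is inactive.
ppGpp is absent, so HolP is inactive.
Norleucine is absent, so BexZ is active.
With repressor KepG bound, *kosN* is not transcribed.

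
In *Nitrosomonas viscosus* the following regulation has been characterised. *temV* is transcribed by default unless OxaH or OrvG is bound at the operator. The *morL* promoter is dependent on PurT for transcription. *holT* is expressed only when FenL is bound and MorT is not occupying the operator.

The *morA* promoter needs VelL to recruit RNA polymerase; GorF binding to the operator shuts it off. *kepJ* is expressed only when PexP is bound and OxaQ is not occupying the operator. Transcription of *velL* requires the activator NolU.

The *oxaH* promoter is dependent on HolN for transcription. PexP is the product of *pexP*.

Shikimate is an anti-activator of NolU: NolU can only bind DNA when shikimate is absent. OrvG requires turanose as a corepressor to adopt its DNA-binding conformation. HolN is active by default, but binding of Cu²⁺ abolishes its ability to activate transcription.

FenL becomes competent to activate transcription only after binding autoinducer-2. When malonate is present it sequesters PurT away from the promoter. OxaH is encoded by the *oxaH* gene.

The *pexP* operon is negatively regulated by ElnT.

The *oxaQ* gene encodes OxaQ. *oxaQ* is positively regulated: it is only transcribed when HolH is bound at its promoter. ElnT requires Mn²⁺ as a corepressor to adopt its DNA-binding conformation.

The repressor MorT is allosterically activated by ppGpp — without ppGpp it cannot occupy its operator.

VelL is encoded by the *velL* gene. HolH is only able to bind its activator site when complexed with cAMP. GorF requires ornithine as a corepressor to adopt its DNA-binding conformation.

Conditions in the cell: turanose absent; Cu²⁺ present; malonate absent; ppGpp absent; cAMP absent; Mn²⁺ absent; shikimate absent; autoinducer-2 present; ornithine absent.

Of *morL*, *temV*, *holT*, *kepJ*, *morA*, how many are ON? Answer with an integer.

5

Malonate is absent, so PurT is active.
No repressor is bound and PurT is active, so *morL* is transcribed.
→ *morL* is ON.
Cu²⁺ is present, so HolN is inactive.
Required activator HolN is absent, so *oxaH* is not transcribed.
So OxaH is not produced.
Turanose is absent, so OrvG is inactive.
With no repressor bound, *temV* is transcribed.
→ *temV* is ON.
ppGpp is absent, so MorT is inactive.
Autoinducer-2 is present, so FenL is active.
No repressor is bound and FenL is active, so *holT* is transcribed.
→ *holT* is ON.
Mn²⁺ is absent, so ElnT is inactive.
With no repressor bound, *pexP* is transcribed.
So PexP is produced and active.
cAMP is absent, so HolH is inactive.
Required activator HolH is absent, so *oxaQ* is not transcribed.
So OxaQ is not produced.
No repressor is bound and PexP is active, so *kepJ* is transcribed.
→ *kepJ* is ON.
Ornithine is absent, so GorF is inactive.
Shikimate is absent, so NolU is active.
No repressor is bound and NolU is active, so *velL* is transcribed.
So VelL is produced and active.
No repressor is bound and VelL is active, so *morA* is transcribed.
→ *morA* is ON.
5 of the 5 genes are transcribed.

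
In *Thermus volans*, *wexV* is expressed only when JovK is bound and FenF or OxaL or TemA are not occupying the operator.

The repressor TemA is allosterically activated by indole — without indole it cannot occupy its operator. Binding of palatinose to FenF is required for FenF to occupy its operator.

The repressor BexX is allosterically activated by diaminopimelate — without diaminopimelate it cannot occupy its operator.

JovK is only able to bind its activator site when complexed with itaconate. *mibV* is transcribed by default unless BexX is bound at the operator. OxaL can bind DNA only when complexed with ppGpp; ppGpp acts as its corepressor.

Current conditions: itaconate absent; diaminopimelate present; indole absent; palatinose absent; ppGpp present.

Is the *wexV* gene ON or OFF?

OFF

Itaconate is absent, so JovK is inactive.
Palatinose is absent, so FenF is inactive.
ppGpp is present, so OxaL is active.
Indole is absent, so TemA is inactive.
With repressor OxaL bound, *wexV* is not transcribed.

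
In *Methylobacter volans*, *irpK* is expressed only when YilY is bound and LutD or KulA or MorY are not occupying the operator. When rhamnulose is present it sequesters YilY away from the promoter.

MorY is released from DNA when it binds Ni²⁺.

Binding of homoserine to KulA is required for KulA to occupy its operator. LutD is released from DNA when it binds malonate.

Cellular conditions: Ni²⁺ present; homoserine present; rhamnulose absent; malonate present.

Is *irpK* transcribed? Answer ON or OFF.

Rhamnulose is absent, so YilY is active.
Malonate is present, so LutD is inactive.
Homoserine is present, so KulA is active.
Ni²⁺ is present, so MorY is inactive.
With repressor KulA bound, *irpK* is not transcribed.

OFF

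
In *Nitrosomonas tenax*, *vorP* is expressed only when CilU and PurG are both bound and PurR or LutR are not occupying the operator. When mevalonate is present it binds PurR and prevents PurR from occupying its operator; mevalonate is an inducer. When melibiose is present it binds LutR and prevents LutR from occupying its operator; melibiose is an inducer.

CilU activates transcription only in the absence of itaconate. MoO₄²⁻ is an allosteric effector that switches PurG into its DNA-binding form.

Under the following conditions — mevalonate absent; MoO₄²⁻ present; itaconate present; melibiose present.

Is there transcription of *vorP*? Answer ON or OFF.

OFF

Mevalonate is absent, so PurR is active.
Itaconate is present, so CilU is inactive.
MoO₄²⁻ is present, so PurG is active.
Melibiose is present, so LutR is inactive.
With repressor PurR bound, *vorP* is not transcribed.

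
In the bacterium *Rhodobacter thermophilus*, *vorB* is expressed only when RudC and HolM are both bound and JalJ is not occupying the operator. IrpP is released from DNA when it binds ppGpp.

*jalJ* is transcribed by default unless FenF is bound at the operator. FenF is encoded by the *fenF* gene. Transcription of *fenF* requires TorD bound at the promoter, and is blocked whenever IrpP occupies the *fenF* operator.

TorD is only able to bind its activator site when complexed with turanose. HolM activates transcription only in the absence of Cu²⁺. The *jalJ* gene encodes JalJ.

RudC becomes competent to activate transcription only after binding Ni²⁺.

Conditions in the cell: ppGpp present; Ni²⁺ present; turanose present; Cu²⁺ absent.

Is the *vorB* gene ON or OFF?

Ni²⁺ is present, so RudC is active.
Cu²⁺ is absent, so HolM is active.
Turanose is present, so TorD is active.
ppGpp is present, so IrpP is inactive.
No repressor is bound and TorD is active, so *fenF* is transcribed.
So FenF is produced and active.
With repressor FenF bound, *jalJ* is not transcribed.
So JalJ is not produced.
No repressor is bound and RudC and HolM are active, so *vorB* is transcribed.

ON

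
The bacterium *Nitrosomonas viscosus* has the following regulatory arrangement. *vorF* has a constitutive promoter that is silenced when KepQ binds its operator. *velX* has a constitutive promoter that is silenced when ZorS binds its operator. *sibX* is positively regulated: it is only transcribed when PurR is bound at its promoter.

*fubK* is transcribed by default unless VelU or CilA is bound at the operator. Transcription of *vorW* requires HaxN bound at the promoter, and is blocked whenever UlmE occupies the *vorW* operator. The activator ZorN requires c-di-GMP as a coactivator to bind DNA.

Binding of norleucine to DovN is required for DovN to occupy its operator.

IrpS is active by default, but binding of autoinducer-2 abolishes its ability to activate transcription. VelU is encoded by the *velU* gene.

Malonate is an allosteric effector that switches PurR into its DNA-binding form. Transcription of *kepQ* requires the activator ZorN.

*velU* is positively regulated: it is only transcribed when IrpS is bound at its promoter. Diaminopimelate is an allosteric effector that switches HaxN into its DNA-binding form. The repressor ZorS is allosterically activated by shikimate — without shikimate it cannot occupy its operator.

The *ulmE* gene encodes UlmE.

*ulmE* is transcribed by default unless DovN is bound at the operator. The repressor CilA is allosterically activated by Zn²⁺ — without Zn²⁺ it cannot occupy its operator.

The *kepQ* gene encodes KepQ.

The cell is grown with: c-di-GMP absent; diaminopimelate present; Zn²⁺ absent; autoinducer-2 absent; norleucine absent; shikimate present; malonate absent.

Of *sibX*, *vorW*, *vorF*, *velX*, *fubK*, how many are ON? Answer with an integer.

1

Malonate is absent, so PurR is inactive.
Required activator PurR is absent, so *sibX* is not transcribed.
→ *sibX* is OFF.
Diaminopimelate is present, so HaxN is active.
Norleucine is absent, so DovN is inactive.
With no repressor bound, *ulmE* is transcribed.
So UlmE is produced and active.
With repressor UlmE bound, *vorW* is not transcribed.
→ *vorW* is OFF.
c-di-GMP is absent, so ZorN is inactive.
Required activator ZorN is absent, so *kepQ* is not transcribed.
So KepQ is not produced.
With no repressor bound, *vorF* is transcribed.
→ *vorF* is ON.
Shikimate is present, so ZorS is active.
With repressor ZorS bound, *velX* is not transcribed.
→ *velX* is OFF.
Autoinducer-2 is absent, so IrpS is active.
No repressor is bound and IrpS is active, so *velU* is transcribed.
So VelU is produced and active.
Zn²⁺ is absent, so CilA is inactive.
With repressor VelU bound, *fubK* is not transcribed.
→ *fubK* is OFF.
1 of the 5 genes is transcribed.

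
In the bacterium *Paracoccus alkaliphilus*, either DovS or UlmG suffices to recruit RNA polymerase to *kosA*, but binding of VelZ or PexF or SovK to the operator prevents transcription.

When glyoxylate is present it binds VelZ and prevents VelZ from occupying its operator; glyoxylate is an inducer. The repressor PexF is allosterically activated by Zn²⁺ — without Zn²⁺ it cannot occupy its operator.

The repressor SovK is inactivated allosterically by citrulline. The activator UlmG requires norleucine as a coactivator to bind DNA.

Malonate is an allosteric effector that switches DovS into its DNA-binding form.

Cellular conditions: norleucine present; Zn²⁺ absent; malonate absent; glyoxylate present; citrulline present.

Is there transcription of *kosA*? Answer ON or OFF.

ON

Malonate is absent, so DovS is inactive.
Glyoxylate is present, so VelZ is inactive.
Norleucine is present, so UlmG is active.
Zn²⁺ is absent, so PexF is inactive.
Citrulline is present, so SovK is inactive.
Activator UlmG is present, so *kosA* is transcribed.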